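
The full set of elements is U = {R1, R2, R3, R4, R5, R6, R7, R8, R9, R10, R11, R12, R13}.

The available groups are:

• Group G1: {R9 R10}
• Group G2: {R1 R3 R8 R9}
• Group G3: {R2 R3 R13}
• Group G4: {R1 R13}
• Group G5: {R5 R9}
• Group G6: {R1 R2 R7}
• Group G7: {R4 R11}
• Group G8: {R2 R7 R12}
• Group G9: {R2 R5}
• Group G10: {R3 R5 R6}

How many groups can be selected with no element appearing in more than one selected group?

G1, G4, G7, G8, G10 are pairwise disjoint (G1={R9,R10}; G4={R1,R13}; G7={R4,R11}; G8={R2,R7,R12}; G10={R3,R5,R6}).
Every remaining group overlaps one of these, and no 6 of the listed groups are pairwise disjoint, so 5 is the maximum.

5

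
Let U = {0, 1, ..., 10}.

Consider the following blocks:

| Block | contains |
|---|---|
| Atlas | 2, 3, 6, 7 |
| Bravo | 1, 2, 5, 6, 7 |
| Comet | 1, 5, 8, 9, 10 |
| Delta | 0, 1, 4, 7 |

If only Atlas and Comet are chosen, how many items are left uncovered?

Union of Atlas, Comet = {1, 2, 3, 5, 6, 7, 8, 9, 10}.
Not covered: 0, 4 — 2 items.

2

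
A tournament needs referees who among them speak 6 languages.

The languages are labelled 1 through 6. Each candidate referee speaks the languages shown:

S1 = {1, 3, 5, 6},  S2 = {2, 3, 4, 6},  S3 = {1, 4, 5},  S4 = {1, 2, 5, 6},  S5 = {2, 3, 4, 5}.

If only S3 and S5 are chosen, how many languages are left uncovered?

1

Union of S3, S5 = {1, 2, 3, 4, 5}.
Not covered: 6 — 1 language.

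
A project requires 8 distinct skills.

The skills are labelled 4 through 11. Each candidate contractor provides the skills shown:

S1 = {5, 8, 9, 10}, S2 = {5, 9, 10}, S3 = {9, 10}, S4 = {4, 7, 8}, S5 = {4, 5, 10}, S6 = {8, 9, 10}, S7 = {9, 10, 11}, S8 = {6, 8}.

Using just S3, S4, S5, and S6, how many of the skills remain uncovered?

Union of S3, S4, S5, S6 = {4, 5, 7, 8, 9, 10}.
Not covered: 6, 11 — 2 skills.

2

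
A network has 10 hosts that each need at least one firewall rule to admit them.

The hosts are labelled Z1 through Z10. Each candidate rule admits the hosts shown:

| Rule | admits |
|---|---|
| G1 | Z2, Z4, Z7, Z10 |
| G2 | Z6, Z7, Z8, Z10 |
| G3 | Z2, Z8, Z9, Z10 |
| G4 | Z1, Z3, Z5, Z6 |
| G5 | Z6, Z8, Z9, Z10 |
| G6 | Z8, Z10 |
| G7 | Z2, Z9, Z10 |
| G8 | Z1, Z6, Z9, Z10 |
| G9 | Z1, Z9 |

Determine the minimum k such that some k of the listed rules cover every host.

3

Take {G1, G4, G5}. Their union is {Z1, Z2, Z3, Z4, Z5, Z6, Z7, Z8, Z9, Z10}, which is all 10 hosts.
Each rule has at most 4 hosts, and 2·4 = 8 < 10 — so at least 3 rules are needed, and 3 is optimal.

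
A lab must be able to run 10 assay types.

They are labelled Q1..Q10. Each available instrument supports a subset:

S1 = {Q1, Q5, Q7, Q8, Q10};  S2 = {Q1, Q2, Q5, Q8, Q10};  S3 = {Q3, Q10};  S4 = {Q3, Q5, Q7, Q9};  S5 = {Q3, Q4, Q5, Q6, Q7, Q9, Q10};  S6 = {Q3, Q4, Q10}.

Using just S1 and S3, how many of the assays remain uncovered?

Union of S1, S3 = {Q1, Q3, Q5, Q7, Q8, Q10}.
Not covered: Q2, Q4, Q6, Q9 — 4 assays.

4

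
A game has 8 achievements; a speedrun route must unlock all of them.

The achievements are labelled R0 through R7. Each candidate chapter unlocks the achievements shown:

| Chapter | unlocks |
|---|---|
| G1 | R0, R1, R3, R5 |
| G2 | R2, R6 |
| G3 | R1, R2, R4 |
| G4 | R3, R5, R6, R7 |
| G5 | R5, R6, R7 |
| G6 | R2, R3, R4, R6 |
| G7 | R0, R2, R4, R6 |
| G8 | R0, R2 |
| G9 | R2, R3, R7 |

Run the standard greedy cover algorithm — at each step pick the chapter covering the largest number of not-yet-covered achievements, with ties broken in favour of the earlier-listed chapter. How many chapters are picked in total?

Greedy: pick G1 (covers 4 new) → pick G6 (covers 3 new) → pick G4 (covers 1 new). Total picks: 3.

3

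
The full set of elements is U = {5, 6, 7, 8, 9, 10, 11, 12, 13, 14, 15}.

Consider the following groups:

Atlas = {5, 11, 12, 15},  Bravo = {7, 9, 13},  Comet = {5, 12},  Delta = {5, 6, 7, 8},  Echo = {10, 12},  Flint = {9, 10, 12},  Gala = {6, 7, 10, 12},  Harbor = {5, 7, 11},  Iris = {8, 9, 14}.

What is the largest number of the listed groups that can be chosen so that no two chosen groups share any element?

Echo, Harbor, Iris are pairwise disjoint (Echo={10,12}; Harbor={5,7,11}; Iris={8,9,14}).
Every remaining group overlaps one of these, and no 4 of the listed groups are pairwise disjoint, so 3 is the maximum.

3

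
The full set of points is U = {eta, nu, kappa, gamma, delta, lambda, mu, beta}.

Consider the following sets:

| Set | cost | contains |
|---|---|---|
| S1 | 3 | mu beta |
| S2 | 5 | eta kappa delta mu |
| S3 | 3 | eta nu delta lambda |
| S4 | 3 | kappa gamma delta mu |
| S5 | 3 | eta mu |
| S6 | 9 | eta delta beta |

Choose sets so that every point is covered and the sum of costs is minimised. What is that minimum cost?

9

S1, S3, S4 together cover every point (S1 ∪ S3 ∪ S4 = {eta, nu, kappa, gamma, delta, lambda, mu, beta}); total cost 3 + 3 + 3 = 9.
No covering selection has total cost below 9.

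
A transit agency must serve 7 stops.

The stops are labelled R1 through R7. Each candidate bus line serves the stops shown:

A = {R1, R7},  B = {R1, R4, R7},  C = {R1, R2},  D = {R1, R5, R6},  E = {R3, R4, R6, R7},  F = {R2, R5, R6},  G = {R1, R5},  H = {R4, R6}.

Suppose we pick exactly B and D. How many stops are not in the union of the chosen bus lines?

Union of B, D = {R1, R4, R5, R6, R7}.
Not covered: R2, R3 — 2 stops.

2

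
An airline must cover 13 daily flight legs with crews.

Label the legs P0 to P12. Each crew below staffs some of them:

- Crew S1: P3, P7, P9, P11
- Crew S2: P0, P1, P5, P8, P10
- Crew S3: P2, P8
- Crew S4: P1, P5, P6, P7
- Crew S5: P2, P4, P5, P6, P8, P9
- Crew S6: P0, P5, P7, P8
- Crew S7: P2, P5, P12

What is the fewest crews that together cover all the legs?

4

Take {S1, S2, S5, S7}. Their union is {P0, P1, P2, P3, P4, P5, P6, P7, P8, P9, P10, P11, P12}, which is all 13 legs.
Only S5 contains P4, so S5 is forced; the remaining 7 legs need at least 3 more crews (each remaining crew adds at most 3) — so at least 4 crews are needed, and 4 is optimal.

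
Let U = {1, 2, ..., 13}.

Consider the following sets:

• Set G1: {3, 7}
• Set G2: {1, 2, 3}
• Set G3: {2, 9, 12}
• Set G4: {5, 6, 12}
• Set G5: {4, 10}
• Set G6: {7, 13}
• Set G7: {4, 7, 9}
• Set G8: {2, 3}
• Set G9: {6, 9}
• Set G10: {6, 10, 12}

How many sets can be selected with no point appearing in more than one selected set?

4

G2, G5, G6, G9 are pairwise disjoint (G2={1,2,3}; G5={4,10}; G6={7,13}; G9={6,9}).
Every remaining set overlaps one of these, and no 5 of the listed sets are pairwise disjoint, so 4 is the maximum.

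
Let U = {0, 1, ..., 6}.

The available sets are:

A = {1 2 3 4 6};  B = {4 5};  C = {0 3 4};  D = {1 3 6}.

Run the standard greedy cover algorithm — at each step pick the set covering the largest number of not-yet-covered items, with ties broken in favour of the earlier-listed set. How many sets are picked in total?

3

Greedy: pick A (covers 5 new) → pick B (covers 1 new) → pick C (covers 1 new). Total picks: 3.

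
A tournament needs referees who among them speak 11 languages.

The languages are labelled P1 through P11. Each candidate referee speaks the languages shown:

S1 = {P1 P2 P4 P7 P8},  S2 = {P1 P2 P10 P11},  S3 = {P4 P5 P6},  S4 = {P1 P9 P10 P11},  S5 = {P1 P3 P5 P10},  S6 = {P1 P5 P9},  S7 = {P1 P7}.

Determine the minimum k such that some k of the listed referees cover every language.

S1 and S3 and S4 and S5 together: S1 ∪ S3 ∪ S4 ∪ S5 = {P1, P2, P3, P4, P5, P6, P7, P8, P9, P10, P11} — every language is covered.
No 3 of the 7 referees cover everything (all 35 combinations miss at least one language), so 4 is optimal.

4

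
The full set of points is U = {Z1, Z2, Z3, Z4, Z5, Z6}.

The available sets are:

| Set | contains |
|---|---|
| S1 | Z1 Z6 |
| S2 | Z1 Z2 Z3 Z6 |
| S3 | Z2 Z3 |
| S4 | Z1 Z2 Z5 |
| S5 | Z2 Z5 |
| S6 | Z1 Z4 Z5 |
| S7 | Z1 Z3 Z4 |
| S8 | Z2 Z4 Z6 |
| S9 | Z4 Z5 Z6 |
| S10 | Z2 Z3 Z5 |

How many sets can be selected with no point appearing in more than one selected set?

S5, S7 are pairwise disjoint (S5={Z2,Z5}; S7={Z1,Z3,Z4}).
Every remaining set overlaps one of these, and no 3 of the listed sets are pairwise disjoint, so 2 is the maximum.

2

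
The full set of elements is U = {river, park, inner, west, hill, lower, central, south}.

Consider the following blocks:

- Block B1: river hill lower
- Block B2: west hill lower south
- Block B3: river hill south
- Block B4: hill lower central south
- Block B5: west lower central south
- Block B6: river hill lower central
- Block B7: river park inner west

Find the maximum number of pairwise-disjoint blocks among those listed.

B4, B7 are pairwise disjoint (B4={hill,lower,central,south}; B7={river,park,inner,west}).
Every remaining block overlaps one of these, and no 3 of the listed blocks are pairwise disjoint, so 2 is the maximum.

2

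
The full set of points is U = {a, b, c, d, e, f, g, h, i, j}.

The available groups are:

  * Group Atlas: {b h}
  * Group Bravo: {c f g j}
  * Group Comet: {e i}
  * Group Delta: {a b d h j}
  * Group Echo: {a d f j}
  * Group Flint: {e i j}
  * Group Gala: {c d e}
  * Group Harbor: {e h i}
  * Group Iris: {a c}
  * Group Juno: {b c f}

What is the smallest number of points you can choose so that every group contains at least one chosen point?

4

The 4 points {a, b, c, e} hit every group.
No choice of 3 points meets every group, so 4 is the minimum.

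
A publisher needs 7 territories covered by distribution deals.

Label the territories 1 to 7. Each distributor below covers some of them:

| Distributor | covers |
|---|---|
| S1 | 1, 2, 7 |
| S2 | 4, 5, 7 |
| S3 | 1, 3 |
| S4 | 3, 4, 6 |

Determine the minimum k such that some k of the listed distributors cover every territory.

Take {S1, S2, S4}. Their union is {1, 2, 3, 4, 5, 6, 7}, which is all 7 territories.
Each distributor has at most 3 territories, and 2·3 = 6 < 7 — so at least 3 distributors are needed, and 3 is optimal.

3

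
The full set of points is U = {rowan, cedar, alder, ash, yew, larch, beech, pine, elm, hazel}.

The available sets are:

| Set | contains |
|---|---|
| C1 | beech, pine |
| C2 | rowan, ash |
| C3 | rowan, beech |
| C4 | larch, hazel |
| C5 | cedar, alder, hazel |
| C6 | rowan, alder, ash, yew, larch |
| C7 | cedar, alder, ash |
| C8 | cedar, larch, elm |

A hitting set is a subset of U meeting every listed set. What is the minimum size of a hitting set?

4

Take H = {rowan, cedar, pine, hazel}. Each listed set contains at least one of these, so H is a hitting set of size 4.
No choice of 3 points meets every set, so 4 is the minimum.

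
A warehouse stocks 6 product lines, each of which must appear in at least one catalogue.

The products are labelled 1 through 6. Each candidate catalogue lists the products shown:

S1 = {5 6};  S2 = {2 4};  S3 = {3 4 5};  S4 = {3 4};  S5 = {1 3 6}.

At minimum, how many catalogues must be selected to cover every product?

S2 and S3 and S5 together: S2 ∪ S3 ∪ S5 = {1, 2, 3, 4, 5, 6} — every product is covered.
Only S5 contains 1, so S5 is forced; the remaining 3 products need at least 2 more catalogues (each remaining catalogue adds at most 2) — so at least 3 catalogues are needed, and 3 is optimal.

3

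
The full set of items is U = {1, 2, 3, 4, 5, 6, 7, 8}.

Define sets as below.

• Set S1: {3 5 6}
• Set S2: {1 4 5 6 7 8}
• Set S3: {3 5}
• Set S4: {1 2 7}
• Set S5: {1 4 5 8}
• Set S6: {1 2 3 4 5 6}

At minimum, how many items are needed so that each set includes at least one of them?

H = {5, 7} meets every set (each contains at least one member of H), and |H| = 2.
The sets S3, S4 are pairwise disjoint, so any hitting set needs a separate item for each — at least 2. Hence 2 is optimal.

2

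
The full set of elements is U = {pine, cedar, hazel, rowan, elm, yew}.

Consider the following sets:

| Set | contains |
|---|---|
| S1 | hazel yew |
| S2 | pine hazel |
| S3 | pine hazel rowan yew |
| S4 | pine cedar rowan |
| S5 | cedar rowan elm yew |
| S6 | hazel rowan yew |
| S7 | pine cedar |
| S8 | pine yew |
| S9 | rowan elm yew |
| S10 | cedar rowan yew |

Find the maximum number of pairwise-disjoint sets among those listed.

2

S6, S7 are pairwise disjoint (S6={hazel,rowan,yew}; S7={pine,cedar}).
Every remaining set overlaps one of these, and no 3 of the listed sets are pairwise disjoint, so 2 is the maximum.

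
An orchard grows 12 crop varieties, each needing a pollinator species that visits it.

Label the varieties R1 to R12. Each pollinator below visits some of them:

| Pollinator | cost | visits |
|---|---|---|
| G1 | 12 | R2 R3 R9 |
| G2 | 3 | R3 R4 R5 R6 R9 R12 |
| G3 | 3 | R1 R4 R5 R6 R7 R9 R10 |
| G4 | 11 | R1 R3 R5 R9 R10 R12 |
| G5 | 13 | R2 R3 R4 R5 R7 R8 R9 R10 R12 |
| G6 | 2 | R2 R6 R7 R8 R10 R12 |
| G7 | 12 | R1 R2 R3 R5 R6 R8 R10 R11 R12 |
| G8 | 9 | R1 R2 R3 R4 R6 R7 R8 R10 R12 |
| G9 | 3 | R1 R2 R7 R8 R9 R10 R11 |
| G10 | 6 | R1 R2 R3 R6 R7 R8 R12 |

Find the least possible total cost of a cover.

6

G2, G9 together cover every variety (G2 ∪ G9 = {R1, R2, R3, R4, R5, R6, R7, R8, R9, R10, R11, R12}); total cost 3 + 3 = 6.
The greedy pick G6, G2, G9 costs 8; no covering selection beats 6.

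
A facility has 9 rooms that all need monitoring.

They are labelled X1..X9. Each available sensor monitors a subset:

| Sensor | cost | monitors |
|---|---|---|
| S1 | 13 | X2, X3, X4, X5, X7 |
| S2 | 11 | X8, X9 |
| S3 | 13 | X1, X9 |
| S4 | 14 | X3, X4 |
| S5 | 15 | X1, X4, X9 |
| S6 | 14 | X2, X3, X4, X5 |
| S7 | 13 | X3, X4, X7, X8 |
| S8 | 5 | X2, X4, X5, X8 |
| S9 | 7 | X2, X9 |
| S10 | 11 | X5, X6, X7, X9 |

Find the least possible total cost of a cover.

42

S1, S3, S8, S10 together cover every room (S1 ∪ S3 ∪ S8 ∪ S10 = {X1, X2, X3, X4, X5, X6, X7, X8, X9}); total cost 13 + 13 + 5 + 11 = 42.
No covering selection has total cost below 42.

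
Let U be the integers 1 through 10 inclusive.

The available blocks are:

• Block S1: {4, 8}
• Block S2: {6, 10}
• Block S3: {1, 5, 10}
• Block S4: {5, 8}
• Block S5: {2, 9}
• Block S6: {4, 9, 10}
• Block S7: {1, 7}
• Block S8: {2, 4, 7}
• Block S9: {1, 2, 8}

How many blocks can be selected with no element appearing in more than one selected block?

S1, S2, S5, S7 are pairwise disjoint (S1={4,8}; S2={6,10}; S5={2,9}; S7={1,7}).
Every remaining block overlaps one of these, and no 5 of the listed blocks are pairwise disjoint, so 4 is the maximum.

4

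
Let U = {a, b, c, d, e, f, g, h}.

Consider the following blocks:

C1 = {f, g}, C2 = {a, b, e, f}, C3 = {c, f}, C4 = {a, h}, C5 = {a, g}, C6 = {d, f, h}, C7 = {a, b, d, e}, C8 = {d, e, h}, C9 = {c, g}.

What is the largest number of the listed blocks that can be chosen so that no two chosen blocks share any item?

3

C3, C5, C8 are pairwise disjoint (C3={c,f}; C5={a,g}; C8={d,e,h}).
Every remaining block overlaps one of these, and no 4 of the listed blocks are pairwise disjoint, so 3 is the maximum.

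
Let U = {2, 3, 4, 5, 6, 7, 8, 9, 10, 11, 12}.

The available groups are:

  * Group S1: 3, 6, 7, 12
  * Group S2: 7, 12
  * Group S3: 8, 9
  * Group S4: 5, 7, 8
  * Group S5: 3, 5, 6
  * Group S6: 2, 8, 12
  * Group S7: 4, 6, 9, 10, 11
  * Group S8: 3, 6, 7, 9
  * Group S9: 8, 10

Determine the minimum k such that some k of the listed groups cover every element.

S4 and S6 and S7 and S8 together: S4 ∪ S6 ∪ S7 ∪ S8 = {2, 3, 4, 5, 6, 7, 8, 9, 10, 11, 12} — every element is covered.
No 3 of the 9 groups cover everything (all 84 combinations miss at least one element), so 4 is optimal.

4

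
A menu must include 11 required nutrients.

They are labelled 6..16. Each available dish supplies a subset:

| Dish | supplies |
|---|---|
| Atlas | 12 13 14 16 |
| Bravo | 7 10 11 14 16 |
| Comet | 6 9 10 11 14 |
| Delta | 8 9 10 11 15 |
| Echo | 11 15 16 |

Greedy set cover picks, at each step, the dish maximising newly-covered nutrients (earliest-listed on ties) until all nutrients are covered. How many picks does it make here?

4

Greedy: pick Bravo (covers 5 new) → pick Delta (covers 3 new) → pick Atlas (covers 2 new) → pick Comet (covers 1 new). Total picks: 4.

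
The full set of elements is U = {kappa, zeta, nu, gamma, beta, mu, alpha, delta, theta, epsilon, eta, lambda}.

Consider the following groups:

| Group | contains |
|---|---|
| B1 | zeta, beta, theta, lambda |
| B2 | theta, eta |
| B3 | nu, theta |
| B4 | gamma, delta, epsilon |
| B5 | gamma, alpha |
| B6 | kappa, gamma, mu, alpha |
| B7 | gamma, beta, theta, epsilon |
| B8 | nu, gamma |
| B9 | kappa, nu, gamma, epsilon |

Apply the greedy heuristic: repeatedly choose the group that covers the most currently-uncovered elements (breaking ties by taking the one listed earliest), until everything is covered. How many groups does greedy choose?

5

Greedy: pick B1 (covers 4 new) → pick B6 (covers 4 new) → pick B4 (covers 2 new) → pick B2 (covers 1 new) → pick B3 (covers 1 new). Total picks: 5.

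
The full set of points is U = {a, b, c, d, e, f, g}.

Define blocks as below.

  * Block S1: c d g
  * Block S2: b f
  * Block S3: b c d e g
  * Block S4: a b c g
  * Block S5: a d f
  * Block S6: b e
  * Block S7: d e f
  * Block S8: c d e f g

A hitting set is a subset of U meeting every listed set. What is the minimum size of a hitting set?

2

The 2 points {b, d} hit every block.
The blocks S4, S7 are pairwise disjoint, so any hitting set needs a separate point for each — at least 2. Hence 2 is optimal.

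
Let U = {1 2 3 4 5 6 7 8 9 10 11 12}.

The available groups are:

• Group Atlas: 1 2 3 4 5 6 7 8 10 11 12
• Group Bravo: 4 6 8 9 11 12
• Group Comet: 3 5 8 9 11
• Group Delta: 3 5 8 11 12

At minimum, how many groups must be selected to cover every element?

Take {Atlas, Bravo}. Their union is {1, 2, 3, 4, 5, 6, 7, 8, 9, 10, 11, 12}, which is all 12 elements.
No single group has all 12 elements (the largest, Atlas, has 11), so 2 is optimal.

2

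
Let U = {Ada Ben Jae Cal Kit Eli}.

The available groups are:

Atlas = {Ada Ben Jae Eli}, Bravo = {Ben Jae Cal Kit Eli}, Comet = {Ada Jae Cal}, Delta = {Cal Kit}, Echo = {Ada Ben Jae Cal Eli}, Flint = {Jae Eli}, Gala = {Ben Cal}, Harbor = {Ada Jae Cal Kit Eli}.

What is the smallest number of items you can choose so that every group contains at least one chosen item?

Take H = {Jae, Cal}. Each listed group contains at least one of these, so H is a hitting set of size 2.
The groups Atlas, Delta are pairwise disjoint, so any hitting set needs a separate item for each — at least 2. Hence 2 is optimal.

2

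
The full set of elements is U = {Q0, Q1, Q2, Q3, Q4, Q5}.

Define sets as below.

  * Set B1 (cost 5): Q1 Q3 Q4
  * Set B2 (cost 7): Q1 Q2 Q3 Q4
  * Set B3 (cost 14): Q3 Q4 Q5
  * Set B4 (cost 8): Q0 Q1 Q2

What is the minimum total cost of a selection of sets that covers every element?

22

B3, B4 together cover every element (B3 ∪ B4 = {Q0, Q1, Q2, Q3, Q4, Q5}); total cost 14 + 8 = 22.
The greedy pick B1, B4, B3 costs 27; no covering selection beats 22.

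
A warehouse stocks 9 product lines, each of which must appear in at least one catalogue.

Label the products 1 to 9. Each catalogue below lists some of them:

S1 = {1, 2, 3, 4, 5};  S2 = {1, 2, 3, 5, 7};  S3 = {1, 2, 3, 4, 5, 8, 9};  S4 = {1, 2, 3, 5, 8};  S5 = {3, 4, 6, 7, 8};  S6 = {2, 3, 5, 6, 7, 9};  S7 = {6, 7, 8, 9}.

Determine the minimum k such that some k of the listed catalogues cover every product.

Take {S3, S6}. Their union is {1, 2, 3, 4, 5, 6, 7, 8, 9}, which is all 9 products.
No single catalogue has all 9 products (the largest, S3, has 7), so 2 is optimal.

2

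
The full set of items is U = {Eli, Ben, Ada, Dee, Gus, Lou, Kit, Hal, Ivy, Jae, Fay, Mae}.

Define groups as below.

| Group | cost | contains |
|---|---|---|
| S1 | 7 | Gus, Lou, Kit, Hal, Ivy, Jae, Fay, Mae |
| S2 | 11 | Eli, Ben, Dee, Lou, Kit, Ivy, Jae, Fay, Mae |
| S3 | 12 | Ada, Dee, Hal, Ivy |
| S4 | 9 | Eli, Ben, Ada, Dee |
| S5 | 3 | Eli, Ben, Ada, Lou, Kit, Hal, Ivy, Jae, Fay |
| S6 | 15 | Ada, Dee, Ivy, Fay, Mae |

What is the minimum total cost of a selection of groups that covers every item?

S1, S4 together cover every item (S1 ∪ S4 = {Eli, Ben, Ada, Dee, Gus, Lou, Kit, Hal, Ivy, Jae, Fay, Mae}); total cost 7 + 9 = 16.
The greedy pick S5, S1, S4 costs 19; no covering selection beats 16.

16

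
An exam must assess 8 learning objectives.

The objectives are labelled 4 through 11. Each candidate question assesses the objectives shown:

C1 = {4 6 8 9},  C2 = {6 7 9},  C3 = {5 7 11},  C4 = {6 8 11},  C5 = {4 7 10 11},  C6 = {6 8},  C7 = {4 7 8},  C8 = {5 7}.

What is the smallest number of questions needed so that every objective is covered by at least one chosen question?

C1 and C5 and C8 together: C1 ∪ C5 ∪ C8 = {4, 5, 6, 7, 8, 9, 10, 11} — every objective is covered.
Only C5 contains 10, so C5 is forced; the remaining 4 objectives need at least 2 more questions (each remaining question adds at most 3) — so at least 3 questions are needed, and 3 is optimal.

3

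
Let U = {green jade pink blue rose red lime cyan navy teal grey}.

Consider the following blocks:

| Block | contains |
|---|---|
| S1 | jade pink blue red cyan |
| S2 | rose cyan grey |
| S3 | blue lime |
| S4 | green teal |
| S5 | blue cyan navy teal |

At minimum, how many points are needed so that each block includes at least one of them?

H = {green, lime, cyan} meets every block (each contains at least one member of H), and |H| = 3.
The blocks S2, S3, S4 are pairwise disjoint, so any hitting set needs a separate point for each — at least 3. Hence 3 is optimal.

3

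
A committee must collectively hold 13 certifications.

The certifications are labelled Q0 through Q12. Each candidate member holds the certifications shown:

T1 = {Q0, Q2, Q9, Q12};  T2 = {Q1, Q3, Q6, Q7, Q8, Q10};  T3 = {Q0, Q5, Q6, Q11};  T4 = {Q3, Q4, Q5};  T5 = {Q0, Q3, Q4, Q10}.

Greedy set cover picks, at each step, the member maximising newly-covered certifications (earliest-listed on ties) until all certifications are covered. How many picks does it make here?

4

Greedy: pick T2 (covers 6 new) → pick T1 (covers 4 new) → pick T3 (covers 2 new) → pick T4 (covers 1 new). Total picks: 4.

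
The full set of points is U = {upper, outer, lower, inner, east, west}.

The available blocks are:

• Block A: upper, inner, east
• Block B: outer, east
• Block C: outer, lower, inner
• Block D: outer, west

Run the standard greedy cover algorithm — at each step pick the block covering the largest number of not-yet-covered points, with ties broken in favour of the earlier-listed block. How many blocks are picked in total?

Greedy: pick A (covers 3 new) → pick C (covers 2 new) → pick D (covers 1 new). Total picks: 3.

3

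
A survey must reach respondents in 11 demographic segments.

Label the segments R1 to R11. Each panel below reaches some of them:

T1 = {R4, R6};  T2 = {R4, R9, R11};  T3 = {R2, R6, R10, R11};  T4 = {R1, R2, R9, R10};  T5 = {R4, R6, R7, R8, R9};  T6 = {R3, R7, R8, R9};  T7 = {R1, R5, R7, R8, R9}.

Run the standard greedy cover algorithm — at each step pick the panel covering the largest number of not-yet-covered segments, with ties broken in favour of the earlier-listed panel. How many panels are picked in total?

Greedy: pick T5 (covers 5 new) → pick T3 (covers 3 new) → pick T7 (covers 2 new) → pick T6 (covers 1 new). Total picks: 4.

4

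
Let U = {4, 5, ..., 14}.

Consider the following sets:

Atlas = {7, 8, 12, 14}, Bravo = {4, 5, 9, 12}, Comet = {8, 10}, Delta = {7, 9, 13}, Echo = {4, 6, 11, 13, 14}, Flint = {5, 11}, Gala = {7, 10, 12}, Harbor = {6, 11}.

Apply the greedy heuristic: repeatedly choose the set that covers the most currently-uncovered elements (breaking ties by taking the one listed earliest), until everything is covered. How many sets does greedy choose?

Greedy: pick Echo (covers 5 new) → pick Atlas (covers 3 new) → pick Bravo (covers 2 new) → pick Comet (covers 1 new). Total picks: 4.

4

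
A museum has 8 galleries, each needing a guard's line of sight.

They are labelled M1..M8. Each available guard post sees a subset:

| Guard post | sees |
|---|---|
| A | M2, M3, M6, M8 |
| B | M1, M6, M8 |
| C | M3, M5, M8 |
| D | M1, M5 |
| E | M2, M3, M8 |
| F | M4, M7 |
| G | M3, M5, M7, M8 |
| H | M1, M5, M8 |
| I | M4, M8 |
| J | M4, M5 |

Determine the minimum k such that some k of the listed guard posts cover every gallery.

A and F and H together: A ∪ F ∪ H = {M1, M2, M3, M4, M5, M6, M7, M8} — every gallery is covered.
No 2 of the 10 guard posts cover everything (all 45 combinations miss at least one gallery), so 3 is optimal.

3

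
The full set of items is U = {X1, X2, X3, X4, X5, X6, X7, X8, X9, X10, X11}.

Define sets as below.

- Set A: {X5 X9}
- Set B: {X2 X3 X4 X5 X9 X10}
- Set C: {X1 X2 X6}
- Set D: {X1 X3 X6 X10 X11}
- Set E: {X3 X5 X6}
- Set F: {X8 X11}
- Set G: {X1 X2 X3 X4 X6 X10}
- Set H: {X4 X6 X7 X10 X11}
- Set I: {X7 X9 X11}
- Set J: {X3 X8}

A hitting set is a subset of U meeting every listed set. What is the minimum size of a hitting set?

Take T = {X6, X8, X9}. Each listed set contains at least one of these, so T is a hitting set of size 3.
The sets A, C, F are pairwise disjoint, so any hitting set needs a separate item for each — at least 3. Hence 3 is optimal.

3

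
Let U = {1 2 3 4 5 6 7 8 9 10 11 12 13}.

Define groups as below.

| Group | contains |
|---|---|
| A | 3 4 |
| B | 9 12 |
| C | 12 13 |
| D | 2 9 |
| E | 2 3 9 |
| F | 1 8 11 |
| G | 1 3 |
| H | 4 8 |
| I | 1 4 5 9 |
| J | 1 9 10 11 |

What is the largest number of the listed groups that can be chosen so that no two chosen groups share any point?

4

C, D, G, H are pairwise disjoint (C={12,13}; D={2,9}; G={1,3}; H={4,8}).
Every remaining group overlaps one of these, and no 5 of the listed groups are pairwise disjoint, so 4 is the maximum.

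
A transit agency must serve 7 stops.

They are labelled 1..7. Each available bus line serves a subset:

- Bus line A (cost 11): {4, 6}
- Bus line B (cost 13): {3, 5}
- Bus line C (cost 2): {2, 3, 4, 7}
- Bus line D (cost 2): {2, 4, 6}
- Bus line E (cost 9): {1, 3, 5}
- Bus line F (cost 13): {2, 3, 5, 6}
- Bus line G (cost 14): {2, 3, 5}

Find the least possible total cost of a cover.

C, D, E together cover every stop (C ∪ D ∪ E = {1, 2, 3, 4, 5, 6, 7}); total cost 2 + 2 + 9 = 13.
No covering selection has total cost below 13.

13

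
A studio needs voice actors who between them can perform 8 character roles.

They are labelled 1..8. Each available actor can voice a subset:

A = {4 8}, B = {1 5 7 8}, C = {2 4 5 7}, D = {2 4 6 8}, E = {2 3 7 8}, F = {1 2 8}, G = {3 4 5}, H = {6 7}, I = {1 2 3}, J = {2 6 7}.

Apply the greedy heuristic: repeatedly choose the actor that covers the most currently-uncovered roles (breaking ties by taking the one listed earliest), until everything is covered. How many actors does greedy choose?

Greedy: pick B (covers 4 new) → pick D (covers 3 new) → pick E (covers 1 new). Total picks: 3.

3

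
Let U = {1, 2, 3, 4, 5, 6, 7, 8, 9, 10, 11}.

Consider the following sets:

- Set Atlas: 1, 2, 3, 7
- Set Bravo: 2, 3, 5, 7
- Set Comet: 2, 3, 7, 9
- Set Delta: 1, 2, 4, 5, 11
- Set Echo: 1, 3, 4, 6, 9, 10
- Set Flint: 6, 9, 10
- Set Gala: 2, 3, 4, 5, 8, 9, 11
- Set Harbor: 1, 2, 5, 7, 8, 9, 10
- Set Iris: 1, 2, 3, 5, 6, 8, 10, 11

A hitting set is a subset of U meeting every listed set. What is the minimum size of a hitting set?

2

H = {2, 6} meets every set (each contains at least one member of H), and |H| = 2.
The sets Atlas, Flint are pairwise disjoint, so any hitting set needs a separate element for each — at least 2. Hence 2 is optimal.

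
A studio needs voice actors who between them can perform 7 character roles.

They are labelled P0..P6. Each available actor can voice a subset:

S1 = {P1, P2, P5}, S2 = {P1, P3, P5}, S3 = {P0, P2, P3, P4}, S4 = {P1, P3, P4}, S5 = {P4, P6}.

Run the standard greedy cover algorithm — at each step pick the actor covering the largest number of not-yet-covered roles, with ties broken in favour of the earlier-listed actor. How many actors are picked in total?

3

Greedy: pick S3 (covers 4 new) → pick S1 (covers 2 new) → pick S5 (covers 1 new). Total picks: 3.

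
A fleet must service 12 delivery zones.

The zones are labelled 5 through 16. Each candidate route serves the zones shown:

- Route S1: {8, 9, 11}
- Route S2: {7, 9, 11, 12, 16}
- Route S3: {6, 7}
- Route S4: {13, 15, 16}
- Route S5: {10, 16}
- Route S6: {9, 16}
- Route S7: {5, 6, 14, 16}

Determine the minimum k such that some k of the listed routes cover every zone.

Take {S1, S2, S4, S5, S7}. Their union is {5, 6, 7, 8, 9, 10, 11, 12, 13, 14, 15, 16}, which is all 12 zones.
No 4 of the 7 routes cover everything (all 35 combinations miss at least one zone), so 5 is optimal.

5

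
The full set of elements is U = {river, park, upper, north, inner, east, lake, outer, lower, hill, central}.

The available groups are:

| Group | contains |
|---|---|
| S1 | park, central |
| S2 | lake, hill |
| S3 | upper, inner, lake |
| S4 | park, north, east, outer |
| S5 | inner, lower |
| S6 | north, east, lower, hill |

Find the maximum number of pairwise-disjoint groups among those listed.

S1, S2, S5 are pairwise disjoint (S1={park,central}; S2={lake,hill}; S5={inner,lower}).
Every remaining group overlaps one of these, and no 4 of the listed groups are pairwise disjoint, so 3 is the maximum.

3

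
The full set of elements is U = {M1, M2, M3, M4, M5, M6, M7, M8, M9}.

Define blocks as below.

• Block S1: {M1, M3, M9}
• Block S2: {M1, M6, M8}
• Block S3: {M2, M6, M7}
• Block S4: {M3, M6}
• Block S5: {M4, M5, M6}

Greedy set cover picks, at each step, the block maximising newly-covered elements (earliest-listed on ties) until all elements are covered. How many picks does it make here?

Greedy: pick S1 (covers 3 new) → pick S3 (covers 3 new) → pick S5 (covers 2 new) → pick S2 (covers 1 new). Total picks: 4.

4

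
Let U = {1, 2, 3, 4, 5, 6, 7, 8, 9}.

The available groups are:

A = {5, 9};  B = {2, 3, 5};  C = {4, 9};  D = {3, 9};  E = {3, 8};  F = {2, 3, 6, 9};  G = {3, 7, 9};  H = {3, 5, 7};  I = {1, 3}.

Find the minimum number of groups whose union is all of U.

Take {C, E, F, H, I}. Their union is {1, 2, 3, 4, 5, 6, 7, 8, 9}, which is all 9 elements.
No 4 of the 9 groups cover everything (all 126 combinations miss at least one element), so 5 is optimal.

5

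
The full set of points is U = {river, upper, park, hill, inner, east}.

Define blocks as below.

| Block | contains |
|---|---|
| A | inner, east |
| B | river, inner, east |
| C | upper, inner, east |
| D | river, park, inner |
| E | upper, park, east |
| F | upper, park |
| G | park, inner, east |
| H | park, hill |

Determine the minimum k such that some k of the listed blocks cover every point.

Take {D, E, H}. Their union is {river, upper, park, hill, inner, east}, which is all 6 points.
Only H contains hill, so H is forced; the remaining 4 points need at least 2 more blocks (each remaining block adds at most 3) — so at least 3 blocks are needed, and 3 is optimal.

3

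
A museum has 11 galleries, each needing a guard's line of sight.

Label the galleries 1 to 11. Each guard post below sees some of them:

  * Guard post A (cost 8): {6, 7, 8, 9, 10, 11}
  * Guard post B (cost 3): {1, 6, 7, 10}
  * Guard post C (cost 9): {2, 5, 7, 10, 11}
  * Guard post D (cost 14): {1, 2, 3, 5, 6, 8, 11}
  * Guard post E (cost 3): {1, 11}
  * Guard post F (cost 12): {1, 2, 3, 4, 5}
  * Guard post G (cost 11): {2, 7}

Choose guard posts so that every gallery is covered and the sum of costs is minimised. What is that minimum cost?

20

A, F together cover every gallery (A ∪ F = {1, 2, 3, 4, 5, 6, 7, 8, 9, 10, 11}); total cost 8 + 12 = 20.
The greedy pick B, A, F costs 23; no covering selection beats 20.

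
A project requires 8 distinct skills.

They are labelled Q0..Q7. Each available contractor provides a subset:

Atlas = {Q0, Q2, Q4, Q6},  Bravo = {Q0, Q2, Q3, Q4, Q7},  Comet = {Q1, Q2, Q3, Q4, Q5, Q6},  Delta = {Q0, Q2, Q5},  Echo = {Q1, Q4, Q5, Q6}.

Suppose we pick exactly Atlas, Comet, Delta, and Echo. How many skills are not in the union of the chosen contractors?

Union of Atlas, Comet, Delta, Echo = {Q0, Q1, Q2, Q3, Q4, Q5, Q6}.
Not covered: Q7 — 1 skill.

1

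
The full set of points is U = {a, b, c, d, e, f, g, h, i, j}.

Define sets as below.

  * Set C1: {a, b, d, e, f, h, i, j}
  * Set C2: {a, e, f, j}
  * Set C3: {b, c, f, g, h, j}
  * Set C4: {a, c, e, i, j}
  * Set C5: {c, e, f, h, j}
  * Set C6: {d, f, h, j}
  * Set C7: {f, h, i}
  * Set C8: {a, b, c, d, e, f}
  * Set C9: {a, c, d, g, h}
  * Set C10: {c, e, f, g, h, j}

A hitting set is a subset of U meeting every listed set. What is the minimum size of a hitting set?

The 2 points {c, f} hit every set.
No single point lies in every set, so at least 2 are needed and 2 is optimal.

2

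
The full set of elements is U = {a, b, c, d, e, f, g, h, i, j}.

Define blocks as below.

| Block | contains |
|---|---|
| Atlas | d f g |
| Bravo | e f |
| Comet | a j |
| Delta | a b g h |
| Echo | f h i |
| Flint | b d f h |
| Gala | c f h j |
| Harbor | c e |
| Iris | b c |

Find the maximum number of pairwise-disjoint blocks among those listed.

3

Bravo, Comet, Iris are pairwise disjoint (Bravo={e,f}; Comet={a,j}; Iris={b,c}).
Every remaining block overlaps one of these, and no 4 of the listed blocks are pairwise disjoint, so 3 is the maximum.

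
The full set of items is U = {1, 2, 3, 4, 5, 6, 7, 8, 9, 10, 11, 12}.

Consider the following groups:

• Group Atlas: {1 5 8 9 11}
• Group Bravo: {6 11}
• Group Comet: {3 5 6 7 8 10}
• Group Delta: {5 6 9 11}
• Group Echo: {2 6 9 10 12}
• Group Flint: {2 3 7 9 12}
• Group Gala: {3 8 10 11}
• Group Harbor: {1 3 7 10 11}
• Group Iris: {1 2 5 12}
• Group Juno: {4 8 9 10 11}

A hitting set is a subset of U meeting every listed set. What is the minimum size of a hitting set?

3

Take H = {2, 10, 11}. Each listed group contains at least one of these, so H is a hitting set of size 3.
No choice of 2 items meets every group, so 3 is the minimum.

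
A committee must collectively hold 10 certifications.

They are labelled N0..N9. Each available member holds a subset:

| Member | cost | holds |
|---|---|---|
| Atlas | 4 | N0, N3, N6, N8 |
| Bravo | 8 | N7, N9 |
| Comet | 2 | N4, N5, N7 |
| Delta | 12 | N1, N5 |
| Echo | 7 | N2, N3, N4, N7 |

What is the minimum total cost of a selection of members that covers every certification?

Atlas, Bravo, Delta, Echo together cover every certification (Atlas ∪ Bravo ∪ Delta ∪ Echo = {N0, N1, N2, N3, N4, N5, N6, N7, N8, N9}); total cost 4 + 8 + 12 + 7 = 31.
The greedy pick Comet, Atlas, Echo, Bravo, Delta costs 33; no covering selection beats 31.

31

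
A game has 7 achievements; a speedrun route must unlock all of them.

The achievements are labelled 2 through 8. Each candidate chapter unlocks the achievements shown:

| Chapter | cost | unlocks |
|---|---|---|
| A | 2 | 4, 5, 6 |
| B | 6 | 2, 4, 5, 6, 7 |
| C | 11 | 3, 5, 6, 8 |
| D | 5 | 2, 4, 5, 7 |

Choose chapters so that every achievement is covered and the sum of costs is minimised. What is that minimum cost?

C, D together cover every achievement (C ∪ D = {2, 3, 4, 5, 6, 7, 8}); total cost 11 + 5 = 16.
The greedy pick A, D, C costs 18; no covering selection beats 16.

16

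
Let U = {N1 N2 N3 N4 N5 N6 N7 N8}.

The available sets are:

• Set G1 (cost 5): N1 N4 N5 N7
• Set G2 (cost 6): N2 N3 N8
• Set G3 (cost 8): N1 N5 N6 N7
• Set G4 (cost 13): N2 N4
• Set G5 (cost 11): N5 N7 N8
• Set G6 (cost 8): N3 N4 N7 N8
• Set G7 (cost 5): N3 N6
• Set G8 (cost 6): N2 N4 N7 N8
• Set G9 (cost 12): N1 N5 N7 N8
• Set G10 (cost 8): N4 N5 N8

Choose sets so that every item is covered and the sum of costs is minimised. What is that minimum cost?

G1, G2, G7 together cover every item (G1 ∪ G2 ∪ G7 = {N1, N2, N3, N4, N5, N6, N7, N8}); total cost 5 + 6 + 5 = 16.
No covering selection has total cost below 16.

16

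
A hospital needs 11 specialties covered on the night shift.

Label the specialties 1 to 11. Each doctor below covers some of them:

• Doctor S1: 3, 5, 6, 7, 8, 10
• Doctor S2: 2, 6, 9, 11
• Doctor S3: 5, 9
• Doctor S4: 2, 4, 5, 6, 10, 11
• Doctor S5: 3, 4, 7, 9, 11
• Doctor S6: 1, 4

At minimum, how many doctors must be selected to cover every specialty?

3

Take {S1, S2, S6}. Their union is {1, 2, 3, 4, 5, 6, 7, 8, 9, 10, 11}, which is all 11 specialties.
Only S6 contains 1, so S6 is forced; the remaining 9 specialties need at least 2 more doctors (each remaining doctor adds at most 6) — so at least 3 doctors are needed, and 3 is optimal.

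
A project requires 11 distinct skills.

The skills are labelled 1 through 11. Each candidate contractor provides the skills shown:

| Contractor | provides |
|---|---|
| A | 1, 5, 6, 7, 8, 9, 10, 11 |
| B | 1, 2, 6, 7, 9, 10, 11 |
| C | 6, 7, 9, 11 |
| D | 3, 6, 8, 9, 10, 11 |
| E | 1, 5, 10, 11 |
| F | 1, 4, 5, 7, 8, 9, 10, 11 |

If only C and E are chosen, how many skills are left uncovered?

4

Union of C, E = {1, 5, 6, 7, 9, 10, 11}.
Not covered: 2, 3, 4, 8 — 4 skills.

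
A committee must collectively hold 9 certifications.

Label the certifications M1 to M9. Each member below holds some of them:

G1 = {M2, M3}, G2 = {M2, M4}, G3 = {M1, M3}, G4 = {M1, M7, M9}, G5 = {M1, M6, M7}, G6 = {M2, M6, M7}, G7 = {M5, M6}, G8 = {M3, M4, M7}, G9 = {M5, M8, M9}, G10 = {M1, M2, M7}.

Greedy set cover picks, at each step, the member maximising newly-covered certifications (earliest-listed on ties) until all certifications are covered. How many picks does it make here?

5

Greedy: pick G4 (covers 3 new) → pick G1 (covers 2 new) → pick G7 (covers 2 new) → pick G2 (covers 1 new) → pick G9 (covers 1 new). Total picks: 5.
(The true minimum cover uses only 4 members, so greedy is not optimal here.)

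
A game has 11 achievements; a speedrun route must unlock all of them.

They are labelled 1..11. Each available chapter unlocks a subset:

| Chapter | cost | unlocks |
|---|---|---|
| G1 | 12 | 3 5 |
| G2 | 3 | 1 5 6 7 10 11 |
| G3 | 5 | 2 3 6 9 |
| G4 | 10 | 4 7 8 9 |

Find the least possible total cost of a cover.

G2, G3, G4 together cover every achievement (G2 ∪ G3 ∪ G4 = {1, 2, 3, 4, 5, 6, 7, 8, 9, 10, 11}); total cost 3 + 5 + 10 = 18.
No covering selection has total cost below 18.

18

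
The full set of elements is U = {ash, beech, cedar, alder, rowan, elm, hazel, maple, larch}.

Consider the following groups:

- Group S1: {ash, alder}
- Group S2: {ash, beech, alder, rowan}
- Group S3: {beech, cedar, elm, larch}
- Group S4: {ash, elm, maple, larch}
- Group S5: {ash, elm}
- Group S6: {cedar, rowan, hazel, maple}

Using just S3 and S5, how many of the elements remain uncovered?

4

Union of S3, S5 = {ash, beech, cedar, elm, larch}.
Not covered: alder, rowan, hazel, maple — 4 elements.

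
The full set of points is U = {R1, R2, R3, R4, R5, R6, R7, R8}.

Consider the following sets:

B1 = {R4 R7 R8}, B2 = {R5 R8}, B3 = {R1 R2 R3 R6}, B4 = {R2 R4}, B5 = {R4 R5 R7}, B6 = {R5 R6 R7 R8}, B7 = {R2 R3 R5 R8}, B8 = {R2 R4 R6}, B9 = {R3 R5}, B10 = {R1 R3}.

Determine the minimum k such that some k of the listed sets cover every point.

B2 and B3 and B5 together: B2 ∪ B3 ∪ B5 = {R1, R2, R3, R4, R5, R6, R7, R8} — every point is covered.
No 2 of the 10 sets cover everything (all 45 combinations miss at least one point), so 3 is optimal.

3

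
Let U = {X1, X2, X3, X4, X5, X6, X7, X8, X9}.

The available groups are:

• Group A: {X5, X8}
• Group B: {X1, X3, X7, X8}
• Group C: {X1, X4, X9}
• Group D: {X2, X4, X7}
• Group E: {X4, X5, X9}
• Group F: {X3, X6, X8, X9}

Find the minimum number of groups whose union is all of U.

4

A, B, D, and F cover everything between them: the union {X1, X2, X3, X4, X5, X6, X7, X8, X9} is all of U.
No 3 of the 6 groups cover everything (all 20 combinations miss at least one item), so 4 is optimal.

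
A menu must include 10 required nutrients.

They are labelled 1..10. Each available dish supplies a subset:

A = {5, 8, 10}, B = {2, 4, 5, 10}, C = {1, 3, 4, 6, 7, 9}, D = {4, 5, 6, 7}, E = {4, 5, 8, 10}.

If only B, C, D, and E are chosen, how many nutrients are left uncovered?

Union of B, C, D, E = {1, 2, 3, 4, 5, 6, 7, 8, 9, 10} — that's every nutrient, so 0 are uncovered.

0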